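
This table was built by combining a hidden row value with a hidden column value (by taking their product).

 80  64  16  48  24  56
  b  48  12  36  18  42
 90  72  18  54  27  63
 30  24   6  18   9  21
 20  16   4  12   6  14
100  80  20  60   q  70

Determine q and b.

Each row is a constant multiple of every other row — this is a multiplication table with the headers hidden.
Row 6 is 70/56 = 5/4 times row 1, so its entry in column 5 is 24 × 5/4 = 30.
Row 2 is 42/56 = 3/4 times row 1, so its entry in column 1 is 80 × 3/4 = 60.

q = 30, b = 60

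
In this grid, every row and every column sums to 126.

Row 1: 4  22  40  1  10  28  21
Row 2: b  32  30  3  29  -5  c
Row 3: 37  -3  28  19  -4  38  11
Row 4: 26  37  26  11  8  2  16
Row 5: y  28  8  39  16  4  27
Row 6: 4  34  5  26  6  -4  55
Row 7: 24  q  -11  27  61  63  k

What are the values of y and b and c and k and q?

Row 5: 28 + 8 + 39 + 16 + 4 + 27 = 122, so its missing entry is 126 − 122 = 4.
Column 2: 22 + 32 − 3 + 37 + 28 + 34 = 150, so its missing entry is 126 − 150 = -24.
Row 7: 24 − 24 − 11 + 27 + 61 + 63 = 140, so its missing entry is 126 − 140 = -14.
Column 1: 4 + 37 + 26 + 4 + 4 + 24 = 99, so its missing entry is 126 − 99 = 27.
Row 2: 27 + 32 + 30 + 3 + 29 − 5 = 116, so its missing entry is 126 − 116 = 10.

y = 4, b = 27, c = 10, k = -14, q = -24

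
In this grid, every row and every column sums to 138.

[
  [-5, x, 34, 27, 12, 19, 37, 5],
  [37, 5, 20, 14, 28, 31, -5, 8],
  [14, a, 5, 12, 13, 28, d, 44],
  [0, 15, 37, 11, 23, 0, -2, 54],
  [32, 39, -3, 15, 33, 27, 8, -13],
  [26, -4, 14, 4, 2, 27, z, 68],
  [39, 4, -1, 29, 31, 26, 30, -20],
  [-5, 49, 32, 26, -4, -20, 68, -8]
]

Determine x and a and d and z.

x = 9, a = 21, d = 1, z = 1

The known cells in row 1 total 129, leaving 138 − 129 = 9 for the blank.
The known cells in row 6 total 137, leaving 138 − 137 = 1 for the blank.
The known cells in column 7 total 137, leaving 138 − 137 = 1 for the blank.
The known cells in row 3 total 117, leaving 138 − 117 = 21 for the blank.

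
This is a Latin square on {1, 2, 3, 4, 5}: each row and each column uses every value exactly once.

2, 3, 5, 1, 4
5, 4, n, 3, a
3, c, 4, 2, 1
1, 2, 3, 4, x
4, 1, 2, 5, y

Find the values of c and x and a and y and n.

c = 5, x = 5, a = 2, y = 3, n = 1

Cell (5,5): row 5 already has {1, 2, 4, 5} → 3.
For row 2, column 3: column 3 already has {2, 3, 4, 5}; that leaves 1.
At (row 4, col 5): row 4 already has {1, 2, 3, 4}, so the value is 5.
For row 3, column 2: row 3 already has {1, 2, 3, 4}; that leaves 5.
At (row 2, col 5): row 2 already has {1, 3, 4, 5}, so the value is 2.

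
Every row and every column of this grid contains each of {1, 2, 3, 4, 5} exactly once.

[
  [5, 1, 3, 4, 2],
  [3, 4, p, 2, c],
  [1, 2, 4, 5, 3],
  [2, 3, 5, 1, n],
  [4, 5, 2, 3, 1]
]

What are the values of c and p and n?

c = 5, p = 1, n = 4

Cell (2,3): column 3 already has {2, 3, 4, 5} → 1.
At (row 4, col 5): row 4 already has {1, 2, 3, 5}, so the value is 4.
Cell (2,5): row 2 already has {1, 2, 3, 4} → 5.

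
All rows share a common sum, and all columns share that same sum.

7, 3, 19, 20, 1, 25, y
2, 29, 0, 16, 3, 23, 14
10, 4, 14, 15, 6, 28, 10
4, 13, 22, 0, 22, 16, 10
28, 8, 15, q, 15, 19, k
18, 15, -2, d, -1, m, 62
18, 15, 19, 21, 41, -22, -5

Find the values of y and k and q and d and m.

Rows 2 and 3 both sum to 87, so that's the common total.
Column 6: 25 + 23 + 28 + 16 + 19 − 22 = 89, so its missing entry is 87 − 89 = -2.
Row 1: 7 + 3 + 19 + 20 + 1 + 25 = 75, so its missing entry is 87 − 75 = 12.
Column 7: 12 + 14 + 10 + 10 + 62 − 5 = 103, so its missing entry is 87 − 103 = -16.
Row 5: 28 + 8 + 15 + 15 + 19 − 16 = 69, so its missing entry is 87 − 69 = 18.
Row 6: 18 + 15 − 2 − 1 − 2 + 62 = 90, so its missing entry is 87 − 90 = -3.

y = 12, k = -16, q = 18, d = -3, m = -2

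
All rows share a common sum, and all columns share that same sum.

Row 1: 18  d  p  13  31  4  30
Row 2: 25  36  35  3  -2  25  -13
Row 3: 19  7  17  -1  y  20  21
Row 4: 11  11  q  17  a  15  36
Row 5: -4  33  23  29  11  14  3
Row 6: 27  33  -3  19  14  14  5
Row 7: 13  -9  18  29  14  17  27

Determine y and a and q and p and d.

y = 26, a = 15, q = 4, p = 15, d = -2

Rows 2 and 5 both sum to 109, so that's the common total.
The known cells in column 2 total 111, leaving 109 − 111 = -2 for the blank.
The known cells in row 3 total 83, leaving 109 − 83 = 26 for the blank.
The known cells in column 5 total 94, leaving 109 − 94 = 15 for the blank.
The known cells in row 1 total 94, leaving 109 − 94 = 15 for the blank.
The known cells in row 4 total 105, leaving 109 − 105 = 4 for the blank.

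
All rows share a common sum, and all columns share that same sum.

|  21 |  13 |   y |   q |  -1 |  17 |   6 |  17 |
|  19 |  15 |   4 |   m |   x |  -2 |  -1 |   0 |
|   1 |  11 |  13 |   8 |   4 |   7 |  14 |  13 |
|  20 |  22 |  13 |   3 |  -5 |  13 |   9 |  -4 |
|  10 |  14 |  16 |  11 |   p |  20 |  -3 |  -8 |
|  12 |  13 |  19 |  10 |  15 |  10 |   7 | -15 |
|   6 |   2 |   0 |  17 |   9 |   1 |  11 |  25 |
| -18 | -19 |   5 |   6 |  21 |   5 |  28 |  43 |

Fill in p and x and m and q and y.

Rows 3 and 4 both sum to 71, so that's the common total.
Row 5 has 10 + 14 + 16 + 11 + 20 − 3 − 8 = 60; the blank must be 71 − 60 = 11.
Column 5 has -1 + 4 − 5 + 11 + 15 + 9 + 21 = 54; the blank must be 71 − 54 = 17.
Column 3 has 4 + 13 + 13 + 16 + 19 + 0 + 5 = 70; the blank must be 71 − 70 = 1.
Row 1 has 21 + 13 + 1 − 1 + 17 + 6 + 17 = 74; the blank must be 71 − 74 = -3.
Row 2 has 19 + 15 + 4 + 17 − 2 − 1 + 0 = 52; the blank must be 71 − 52 = 19.

p = 11, x = 17, m = 19, q = -3, y = 1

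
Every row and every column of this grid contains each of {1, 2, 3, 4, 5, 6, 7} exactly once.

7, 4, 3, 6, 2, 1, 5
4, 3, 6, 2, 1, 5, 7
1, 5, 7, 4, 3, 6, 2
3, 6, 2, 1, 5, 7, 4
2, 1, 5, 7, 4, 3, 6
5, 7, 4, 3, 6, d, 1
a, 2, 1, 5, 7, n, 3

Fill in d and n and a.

d = 2, n = 4, a = 6

For row 6, column 6: row 6 already has {1, 3, 4, 5, 6, 7}; that leaves 2.
For row 7, column 6: column 6 already has {1, 2, 3, 5, 6, 7}; that leaves 4.
At (row 7, col 1): row 7 already has {1, 2, 3, 4, 5, 7}, so the value is 6.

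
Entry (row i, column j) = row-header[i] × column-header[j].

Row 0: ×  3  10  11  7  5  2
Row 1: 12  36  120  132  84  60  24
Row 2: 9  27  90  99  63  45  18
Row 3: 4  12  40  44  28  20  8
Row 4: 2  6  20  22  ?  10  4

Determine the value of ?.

14

2 × 7 = 14.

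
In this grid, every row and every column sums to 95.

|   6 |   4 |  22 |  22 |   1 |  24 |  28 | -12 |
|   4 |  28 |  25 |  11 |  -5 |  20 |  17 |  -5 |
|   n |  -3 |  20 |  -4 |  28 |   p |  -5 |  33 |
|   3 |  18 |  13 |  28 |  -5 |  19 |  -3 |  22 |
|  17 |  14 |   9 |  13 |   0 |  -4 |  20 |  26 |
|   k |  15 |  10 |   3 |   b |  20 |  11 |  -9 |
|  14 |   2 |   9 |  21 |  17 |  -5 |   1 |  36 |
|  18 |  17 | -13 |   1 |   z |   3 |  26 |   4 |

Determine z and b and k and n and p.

z = 39, b = 20, k = 25, n = 8, p = 18

Row 8 has 18 + 17 − 13 + 1 + 3 + 26 + 4 = 56; the blank must be 95 − 56 = 39.
Column 5 has 1 − 5 + 28 − 5 + 0 + 17 + 39 = 75; the blank must be 95 − 75 = 20.
Row 6 has 15 + 10 + 3 + 20 + 20 + 11 − 9 = 70; the blank must be 95 − 70 = 25.
Column 1 has 6 + 4 + 3 + 17 + 25 + 14 + 18 = 87; the blank must be 95 − 87 = 8.
Row 3 has 8 − 3 + 20 − 4 + 28 − 5 + 33 = 77; the blank must be 95 − 77 = 18.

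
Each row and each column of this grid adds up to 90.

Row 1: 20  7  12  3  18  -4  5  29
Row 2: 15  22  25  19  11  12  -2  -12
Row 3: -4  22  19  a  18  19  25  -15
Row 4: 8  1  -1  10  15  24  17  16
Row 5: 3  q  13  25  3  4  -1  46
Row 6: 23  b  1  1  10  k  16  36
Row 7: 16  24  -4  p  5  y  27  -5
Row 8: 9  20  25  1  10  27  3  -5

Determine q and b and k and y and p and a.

q = -3, b = -3, k = 6, y = 2, p = 25, a = 6

The known cells in row 3 total 84, leaving 90 − 84 = 6 for the blank.
The known cells in column 4 total 65, leaving 90 − 65 = 25 for the blank.
The known cells in row 7 total 88, leaving 90 − 88 = 2 for the blank.
The known cells in column 6 total 84, leaving 90 − 84 = 6 for the blank.
The known cells in row 6 total 93, leaving 90 − 93 = -3 for the blank.
The known cells in row 5 total 93, leaving 90 − 93 = -3 for the blank.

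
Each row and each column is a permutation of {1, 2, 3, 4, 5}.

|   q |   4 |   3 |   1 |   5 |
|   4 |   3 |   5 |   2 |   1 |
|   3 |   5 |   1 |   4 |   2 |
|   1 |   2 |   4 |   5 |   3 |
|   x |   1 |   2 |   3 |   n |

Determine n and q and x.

For row 5, column 5: column 5 already has {1, 2, 3, 5}; that leaves 4.
For row 5, column 1: row 5 already has {1, 2, 3, 4}; that leaves 5.
Cell (1,1): row 1 already has {1, 3, 4, 5} → 2.

n = 4, q = 2, x = 5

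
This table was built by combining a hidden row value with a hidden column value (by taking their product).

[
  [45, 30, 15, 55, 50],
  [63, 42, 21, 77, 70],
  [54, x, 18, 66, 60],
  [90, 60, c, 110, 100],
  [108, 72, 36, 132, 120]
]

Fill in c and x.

Each row is a constant multiple of every other row — this is a multiplication table with the headers hidden.
Row 4 is 110/55 = 2/1 times row 1, so its entry in column 3 is 15 × 2/1 = 30.
Row 3 is 66/55 = 6/5 times row 1, so its entry in column 2 is 30 × 6/5 = 36.

c = 30, x = 36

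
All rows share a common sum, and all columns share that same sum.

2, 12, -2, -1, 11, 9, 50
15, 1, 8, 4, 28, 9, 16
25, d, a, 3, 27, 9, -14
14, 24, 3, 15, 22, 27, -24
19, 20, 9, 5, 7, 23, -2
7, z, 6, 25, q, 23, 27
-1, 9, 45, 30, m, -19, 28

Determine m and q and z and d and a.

Rows 1 and 2 both sum to 81, so that's the common total.
The known cells in row 7 total 92, leaving 81 − 92 = -11 for the blank.
The known cells in column 5 total 84, leaving 81 − 84 = -3 for the blank.
The known cells in row 6 total 85, leaving 81 − 85 = -4 for the blank.
The known cells in column 2 total 62, leaving 81 − 62 = 19 for the blank.
The known cells in row 3 total 69, leaving 81 − 69 = 12 for the blank.

m = -11, q = -3, z = -4, d = 19, a = 12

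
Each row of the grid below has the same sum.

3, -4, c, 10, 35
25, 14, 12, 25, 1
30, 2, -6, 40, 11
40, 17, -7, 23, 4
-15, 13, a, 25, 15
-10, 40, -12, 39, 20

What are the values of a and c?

The complete rows each total 77.
Row 5 is missing 77 − 38 = 39 (since -15 + 13 + 25 + 15 = 38).
Row 1 is missing 77 − 44 = 33 (since 3 − 4 + 10 + 35 = 44).

a = 39, c = 33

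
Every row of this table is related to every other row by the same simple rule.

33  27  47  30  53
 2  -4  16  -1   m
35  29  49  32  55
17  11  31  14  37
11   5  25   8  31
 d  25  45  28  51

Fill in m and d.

The difference between any two rows is the same in every column — this is an addition table with the headers hidden.
Row 2 minus row 1 is -1 − 30 = -31, so its entry in column 5 is 53 + (-31) = 22.
Row 6 minus row 1 is 28 − 30 = -2, so its entry in column 1 is 33 + (-2) = 31.

m = 22, d = 31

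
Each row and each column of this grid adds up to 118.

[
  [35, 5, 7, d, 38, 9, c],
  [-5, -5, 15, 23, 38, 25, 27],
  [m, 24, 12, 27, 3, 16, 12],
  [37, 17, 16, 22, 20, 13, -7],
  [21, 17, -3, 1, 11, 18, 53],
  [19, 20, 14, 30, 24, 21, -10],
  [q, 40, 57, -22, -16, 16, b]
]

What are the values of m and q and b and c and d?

m = 24, q = -13, b = 56, c = -13, d = 37

Column 4 has 23 + 27 + 22 + 1 + 30 − 22 = 81; the blank must be 118 − 81 = 37.
Row 3 has 24 + 12 + 27 + 3 + 16 + 12 = 94; the blank must be 118 − 94 = 24.
Row 1 has 35 + 5 + 7 + 37 + 38 + 9 = 131; the blank must be 118 − 131 = -13.
Column 1 has 35 − 5 + 24 + 37 + 21 + 19 = 131; the blank must be 118 − 131 = -13.
Row 7 has -13 + 40 + 57 − 22 − 16 + 16 = 62; the blank must be 118 − 62 = 56.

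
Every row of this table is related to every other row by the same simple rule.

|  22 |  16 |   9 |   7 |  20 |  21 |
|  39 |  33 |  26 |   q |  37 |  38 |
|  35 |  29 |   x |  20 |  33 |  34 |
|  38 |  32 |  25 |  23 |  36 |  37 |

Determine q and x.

The difference between any two rows is the same in every column — this is an addition table with the headers hidden.
Row 2 minus row 1 is 38 − 21 = 17, so its entry in column 4 is 7 + 17 = 24.
Row 3 minus row 1 is 34 − 21 = 13, so its entry in column 3 is 9 + 13 = 22.

q = 24, x = 22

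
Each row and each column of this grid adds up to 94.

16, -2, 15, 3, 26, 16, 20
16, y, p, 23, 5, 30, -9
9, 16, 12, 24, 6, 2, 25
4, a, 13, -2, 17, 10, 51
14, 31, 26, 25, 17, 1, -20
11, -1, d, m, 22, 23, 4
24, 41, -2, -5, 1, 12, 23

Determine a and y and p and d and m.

Row 4: 4 + 13 − 2 + 17 + 10 + 51 = 93, so its missing entry is 94 − 93 = 1.
Column 2: -2 + 16 + 1 + 31 − 1 + 41 = 86, so its missing entry is 94 − 86 = 8.
Row 2: 16 + 8 + 23 + 5 + 30 − 9 = 73, so its missing entry is 94 − 73 = 21.
Column 4: 3 + 23 + 24 − 2 + 25 − 5 = 68, so its missing entry is 94 − 68 = 26.
Row 6: 11 − 1 + 26 + 22 + 23 + 4 = 85, so its missing entry is 94 − 85 = 9.

a = 1, y = 8, p = 21, d = 9, m = 26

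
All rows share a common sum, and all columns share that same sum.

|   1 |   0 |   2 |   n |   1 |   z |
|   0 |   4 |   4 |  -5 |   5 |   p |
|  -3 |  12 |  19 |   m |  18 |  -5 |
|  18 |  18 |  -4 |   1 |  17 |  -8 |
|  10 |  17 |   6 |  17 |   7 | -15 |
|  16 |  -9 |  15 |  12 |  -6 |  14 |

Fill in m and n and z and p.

Rows 4 and 5 both sum to 42, so that's the common total.
Row 3 has -3 + 12 + 19 + 18 − 5 = 41; the blank must be 42 − 41 = 1.
Column 4 has -5 + 1 + 1 + 17 + 12 = 26; the blank must be 42 − 26 = 16.
Row 1 has 1 + 0 + 2 + 16 + 1 = 20; the blank must be 42 − 20 = 22.
Row 2 has 0 + 4 + 4 − 5 + 5 = 8; the blank must be 42 − 8 = 34.

m = 1, n = 16, z = 22, p = 34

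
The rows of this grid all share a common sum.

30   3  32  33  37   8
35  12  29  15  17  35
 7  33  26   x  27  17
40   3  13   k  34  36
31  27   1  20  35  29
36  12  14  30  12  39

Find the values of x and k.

Rows 1 and 2 both add up to 143, so every row sums to 143.
Row 3: 7 + 33 + 26 + 27 + 17 = 110, so the missing entry is 143 − 110 = 33.
Row 4: 40 + 3 + 13 + 34 + 36 = 126, so the missing entry is 143 − 126 = 17.

x = 33, k = 17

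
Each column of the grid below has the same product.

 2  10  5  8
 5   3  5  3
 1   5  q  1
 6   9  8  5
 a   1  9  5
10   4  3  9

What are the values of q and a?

Columns 2 and 4 each multiply to 5400, so every column has product 5400.
Column 3: 5×5×8×9×3 = 5400, so the missing entry is 5400 ÷ 5400 = 1.
Column 1: 2×5×1×6×10 = 600, so the missing entry is 5400 ÷ 600 = 9.

q = 1, a = 9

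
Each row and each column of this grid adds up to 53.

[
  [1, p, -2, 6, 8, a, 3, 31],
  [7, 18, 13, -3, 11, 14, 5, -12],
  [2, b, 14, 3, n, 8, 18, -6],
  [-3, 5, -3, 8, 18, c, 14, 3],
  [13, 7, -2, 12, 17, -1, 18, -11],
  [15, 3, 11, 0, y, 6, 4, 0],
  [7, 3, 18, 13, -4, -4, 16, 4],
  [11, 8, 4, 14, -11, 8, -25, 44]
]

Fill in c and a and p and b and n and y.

c = 11, a = 11, p = -5, b = 14, n = 0, y = 14

Row 6 has 15 + 3 + 11 + 0 + 6 + 4 + 0 = 39; the blank must be 53 − 39 = 14.
Column 5 has 8 + 11 + 18 + 17 + 14 − 4 − 11 = 53; the blank must be 53 − 53 = 0.
Row 3 has 2 + 14 + 3 + 0 + 8 + 18 − 6 = 39; the blank must be 53 − 39 = 14.
Column 2 has 18 + 14 + 5 + 7 + 3 + 3 + 8 = 58; the blank must be 53 − 58 = -5.
Row 1 has 1 − 5 − 2 + 6 + 8 + 3 + 31 = 42; the blank must be 53 − 42 = 11.
Row 4 has -3 + 5 − 3 + 8 + 18 + 14 + 3 = 42; the blank must be 53 − 42 = 11.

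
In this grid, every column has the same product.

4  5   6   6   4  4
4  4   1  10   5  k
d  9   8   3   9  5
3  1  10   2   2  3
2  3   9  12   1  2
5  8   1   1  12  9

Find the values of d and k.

d = 9, k = 4

Columns 2 and 5 each multiply to 4320, so every column has product 4320.
Column 1: 4×4×3×2×5 = 480, so the missing entry is 4320 ÷ 480 = 9.
Column 6: 4×5×3×2×9 = 1080, so the missing entry is 4320 ÷ 1080 = 4.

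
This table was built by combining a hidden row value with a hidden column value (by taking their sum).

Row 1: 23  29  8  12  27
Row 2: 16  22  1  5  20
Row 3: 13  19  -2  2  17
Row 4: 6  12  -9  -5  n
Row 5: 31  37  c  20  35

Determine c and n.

c = 16, n = 10

The difference between any two rows is the same in every column — this is an addition table with the headers hidden.
Row 5 minus row 1 is 20 − 12 = 8, so its entry in column 3 is 8 + 8 = 16.
Row 4 minus row 1 is -5 − 12 = -17, so its entry in column 5 is 27 + (-17) = 10.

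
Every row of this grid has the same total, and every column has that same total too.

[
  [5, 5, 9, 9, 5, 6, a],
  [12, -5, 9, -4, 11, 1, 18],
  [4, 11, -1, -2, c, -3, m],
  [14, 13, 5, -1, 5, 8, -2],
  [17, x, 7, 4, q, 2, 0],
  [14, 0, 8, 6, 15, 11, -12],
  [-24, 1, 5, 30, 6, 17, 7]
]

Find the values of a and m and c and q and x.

Rows 2 and 4 both sum to 42, so that's the common total.
Row 1: 5 + 5 + 9 + 9 + 5 + 6 = 39, so its missing entry is 42 − 39 = 3.
Column 7: 3 + 18 − 2 + 0 − 12 + 7 = 14, so its missing entry is 42 − 14 = 28.
Row 3: 4 + 11 − 1 − 2 − 3 + 28 = 37, so its missing entry is 42 − 37 = 5.
Column 5: 5 + 11 + 5 + 5 + 15 + 6 = 47, so its missing entry is 42 − 47 = -5.
Row 5: 17 + 7 + 4 − 5 + 2 + 0 = 25, so its missing entry is 42 − 25 = 17.

a = 3, m = 28, c = 5, q = -5, x = 17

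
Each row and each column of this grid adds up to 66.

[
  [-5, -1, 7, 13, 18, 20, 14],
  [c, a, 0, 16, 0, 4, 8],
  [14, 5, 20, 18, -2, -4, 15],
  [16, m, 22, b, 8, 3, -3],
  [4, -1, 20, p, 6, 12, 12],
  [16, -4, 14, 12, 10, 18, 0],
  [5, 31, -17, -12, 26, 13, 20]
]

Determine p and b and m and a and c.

Row 5: 4 − 1 + 20 + 6 + 12 + 12 = 53, so its missing entry is 66 − 53 = 13.
Column 4: 13 + 16 + 18 + 13 + 12 − 12 = 60, so its missing entry is 66 − 60 = 6.
Row 4: 16 + 22 + 6 + 8 + 3 − 3 = 52, so its missing entry is 66 − 52 = 14.
Column 2: -1 + 5 + 14 − 1 − 4 + 31 = 44, so its missing entry is 66 − 44 = 22.
Row 2: 22 + 0 + 16 + 0 + 4 + 8 = 50, so its missing entry is 66 − 50 = 16.

p = 13, b = 6, m = 14, a = 22, c = 16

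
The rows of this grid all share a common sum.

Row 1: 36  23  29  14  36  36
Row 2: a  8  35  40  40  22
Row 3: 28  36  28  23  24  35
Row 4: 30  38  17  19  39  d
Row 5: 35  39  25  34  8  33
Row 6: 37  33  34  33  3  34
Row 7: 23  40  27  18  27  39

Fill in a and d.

The complete rows each total 174.
Row 2 is missing 174 − 145 = 29 (since 8 + 35 + 40 + 40 + 22 = 145).
Row 4 is missing 174 − 143 = 31 (since 30 + 38 + 17 + 19 + 39 = 143).

a = 29, d = 31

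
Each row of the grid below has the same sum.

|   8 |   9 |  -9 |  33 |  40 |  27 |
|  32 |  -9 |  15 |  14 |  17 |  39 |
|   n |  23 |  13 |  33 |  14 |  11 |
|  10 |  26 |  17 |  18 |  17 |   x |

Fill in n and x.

n = 14, x = 20

The complete rows each total 108.
Row 3 is missing 108 − 94 = 14 (since 23 + 13 + 33 + 14 + 11 = 94).
Row 4 is missing 108 − 88 = 20 (since 10 + 26 + 17 + 18 + 17 = 88).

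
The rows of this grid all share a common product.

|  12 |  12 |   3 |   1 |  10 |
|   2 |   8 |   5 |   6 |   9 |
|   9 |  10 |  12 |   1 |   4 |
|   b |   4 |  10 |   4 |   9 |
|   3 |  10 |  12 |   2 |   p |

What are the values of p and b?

p = 6, b = 3

Rows 1 and 2 each multiply to 4320, so every row has product 4320.
Row 5: 3×10×12×2 = 720, so the missing entry is 4320 ÷ 720 = 6.
Row 4: 4×10×4×9 = 1440, so the missing entry is 4320 ÷ 1440 = 3.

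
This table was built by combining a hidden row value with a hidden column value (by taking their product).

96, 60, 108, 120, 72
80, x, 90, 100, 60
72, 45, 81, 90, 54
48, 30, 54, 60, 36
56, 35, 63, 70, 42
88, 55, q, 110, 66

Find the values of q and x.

Each row is a constant multiple of every other row — this is a multiplication table with the headers hidden.
Row 6 is 66/72 = 11/12 times row 1, so its entry in column 3 is 108 × 11/12 = 99.
Row 2 is 60/72 = 5/6 times row 1, so its entry in column 2 is 60 × 5/6 = 50.

q = 99, x = 50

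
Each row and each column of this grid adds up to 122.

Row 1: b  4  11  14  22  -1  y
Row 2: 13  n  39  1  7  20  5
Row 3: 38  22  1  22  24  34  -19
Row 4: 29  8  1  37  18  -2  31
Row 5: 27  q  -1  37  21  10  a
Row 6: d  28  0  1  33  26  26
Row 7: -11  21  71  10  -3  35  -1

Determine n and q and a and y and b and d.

n = 37, q = 2, a = 26, y = 54, b = 18, d = 8

Row 2: 13 + 39 + 1 + 7 + 20 + 5 = 85, so its missing entry is 122 − 85 = 37.
Row 6: 28 + 0 + 1 + 33 + 26 + 26 = 114, so its missing entry is 122 − 114 = 8.
Column 1: 13 + 38 + 29 + 27 + 8 − 11 = 104, so its missing entry is 122 − 104 = 18.
Row 1: 18 + 4 + 11 + 14 + 22 − 1 = 68, so its missing entry is 122 − 68 = 54.
Column 7: 54 + 5 − 19 + 31 + 26 − 1 = 96, so its missing entry is 122 − 96 = 26.
Row 5: 27 − 1 + 37 + 21 + 10 + 26 = 120, so its missing entry is 122 − 120 = 2.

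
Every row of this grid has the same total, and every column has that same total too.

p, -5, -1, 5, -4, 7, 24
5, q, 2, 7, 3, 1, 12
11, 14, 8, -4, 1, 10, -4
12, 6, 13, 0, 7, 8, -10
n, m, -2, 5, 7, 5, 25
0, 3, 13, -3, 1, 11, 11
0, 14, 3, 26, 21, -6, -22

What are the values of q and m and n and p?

Rows 3 and 4 both sum to 36, so that's the common total.
Row 2: 5 + 2 + 7 + 3 + 1 + 12 = 30, so its missing entry is 36 − 30 = 6.
Column 2: -5 + 6 + 14 + 6 + 3 + 14 = 38, so its missing entry is 36 − 38 = -2.
Row 5: -2 − 2 + 5 + 7 + 5 + 25 = 38, so its missing entry is 36 − 38 = -2.
Row 1: -5 − 1 + 5 − 4 + 7 + 24 = 26, so its missing entry is 36 − 26 = 10.

q = 6, m = -2, n = -2, p = 10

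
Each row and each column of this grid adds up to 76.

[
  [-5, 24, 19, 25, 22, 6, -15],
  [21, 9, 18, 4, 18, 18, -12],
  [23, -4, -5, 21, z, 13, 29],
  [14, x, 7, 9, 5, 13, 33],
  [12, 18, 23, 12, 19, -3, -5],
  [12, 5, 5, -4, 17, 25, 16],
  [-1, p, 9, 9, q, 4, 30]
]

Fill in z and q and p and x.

Row 4 has 14 + 7 + 9 + 5 + 13 + 33 = 81; the blank must be 76 − 81 = -5.
Column 2 has 24 + 9 − 4 − 5 + 18 + 5 = 47; the blank must be 76 − 47 = 29.
Row 3 has 23 − 4 − 5 + 21 + 13 + 29 = 77; the blank must be 76 − 77 = -1.
Row 7 has -1 + 29 + 9 + 9 + 4 + 30 = 80; the blank must be 76 − 80 = -4.

z = -1, q = -4, p = 29, x = -5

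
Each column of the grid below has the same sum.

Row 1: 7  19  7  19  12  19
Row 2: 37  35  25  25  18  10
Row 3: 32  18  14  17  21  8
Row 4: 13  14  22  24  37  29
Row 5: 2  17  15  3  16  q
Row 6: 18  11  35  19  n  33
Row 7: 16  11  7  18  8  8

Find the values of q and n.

q = 18, n = 13

Column 2 sums to 125 and so does column 3; that's the common total.
In column 6 the known cells total 107, leaving 125 − 107 = 18.
In column 5 the known cells total 112, leaving 125 − 112 = 13.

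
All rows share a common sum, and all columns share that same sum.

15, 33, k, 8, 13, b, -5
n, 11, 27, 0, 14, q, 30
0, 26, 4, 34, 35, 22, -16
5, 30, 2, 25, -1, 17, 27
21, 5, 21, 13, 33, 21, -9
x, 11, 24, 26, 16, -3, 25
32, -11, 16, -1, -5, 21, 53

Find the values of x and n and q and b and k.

x = 6, n = 26, q = -3, b = 30, k = 11

Rows 3 and 4 both sum to 105, so that's the common total.
The known cells in column 3 total 94, leaving 105 − 94 = 11 for the blank.
The known cells in row 6 total 99, leaving 105 − 99 = 6 for the blank.
The known cells in row 1 total 75, leaving 105 − 75 = 30 for the blank.
The known cells in column 6 total 108, leaving 105 − 108 = -3 for the blank.
The known cells in row 2 total 79, leaving 105 − 79 = 26 for the blank.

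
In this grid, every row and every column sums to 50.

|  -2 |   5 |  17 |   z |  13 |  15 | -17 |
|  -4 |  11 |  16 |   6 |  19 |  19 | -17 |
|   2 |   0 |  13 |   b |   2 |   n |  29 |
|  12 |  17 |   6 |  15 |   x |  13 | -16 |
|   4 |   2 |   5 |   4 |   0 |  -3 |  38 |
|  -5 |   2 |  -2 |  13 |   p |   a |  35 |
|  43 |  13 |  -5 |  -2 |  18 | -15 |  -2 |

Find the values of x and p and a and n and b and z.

The known cells in row 4 total 47, leaving 50 − 47 = 3 for the blank.
The known cells in column 5 total 55, leaving 50 − 55 = -5 for the blank.
The known cells in row 6 total 38, leaving 50 − 38 = 12 for the blank.
The known cells in row 1 total 31, leaving 50 − 31 = 19 for the blank.
The known cells in column 4 total 55, leaving 50 − 55 = -5 for the blank.
The known cells in row 3 total 41, leaving 50 − 41 = 9 for the blank.

x = 3, p = -5, a = 12, n = 9, b = -5, z = 19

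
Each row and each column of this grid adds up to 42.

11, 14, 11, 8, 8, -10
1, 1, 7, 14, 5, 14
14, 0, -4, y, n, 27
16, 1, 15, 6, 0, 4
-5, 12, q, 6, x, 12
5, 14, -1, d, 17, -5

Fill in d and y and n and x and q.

Column 3 has 11 + 7 − 4 + 15 − 1 = 28; the blank must be 42 − 28 = 14.
Row 5 has -5 + 12 + 14 + 6 + 12 = 39; the blank must be 42 − 39 = 3.
Column 5 has 8 + 5 + 0 + 3 + 17 = 33; the blank must be 42 − 33 = 9.
Row 3 has 14 + 0 − 4 + 9 + 27 = 46; the blank must be 42 − 46 = -4.
Row 6 has 5 + 14 − 1 + 17 − 5 = 30; the blank must be 42 − 30 = 12.

d = 12, y = -4, n = 9, x = 3, q = 14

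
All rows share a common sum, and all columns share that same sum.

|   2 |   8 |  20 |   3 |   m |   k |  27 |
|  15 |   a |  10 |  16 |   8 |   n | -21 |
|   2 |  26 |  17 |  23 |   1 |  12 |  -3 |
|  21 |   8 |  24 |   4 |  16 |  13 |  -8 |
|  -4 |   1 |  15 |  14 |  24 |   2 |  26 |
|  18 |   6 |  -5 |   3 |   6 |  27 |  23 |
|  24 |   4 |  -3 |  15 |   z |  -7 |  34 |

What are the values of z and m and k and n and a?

Rows 3 and 4 both sum to 78, so that's the common total.
Column 2: 8 + 26 + 8 + 1 + 6 + 4 = 53, so its missing entry is 78 − 53 = 25.
Row 2: 15 + 25 + 10 + 16 + 8 − 21 = 53, so its missing entry is 78 − 53 = 25.
Row 7: 24 + 4 − 3 + 15 − 7 + 34 = 67, so its missing entry is 78 − 67 = 11.
Column 5: 8 + 1 + 16 + 24 + 6 + 11 = 66, so its missing entry is 78 − 66 = 12.
Row 1: 2 + 8 + 20 + 3 + 12 + 27 = 72, so its missing entry is 78 − 72 = 6.

z = 11, m = 12, k = 6, n = 25, a = 25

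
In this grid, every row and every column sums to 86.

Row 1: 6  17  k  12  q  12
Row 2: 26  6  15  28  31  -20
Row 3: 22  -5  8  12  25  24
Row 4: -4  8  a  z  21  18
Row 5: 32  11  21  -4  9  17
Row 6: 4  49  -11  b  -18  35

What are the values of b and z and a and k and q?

b = 27, z = 11, a = 32, k = 21, q = 18

Column 5 has 31 + 25 + 21 + 9 − 18 = 68; the blank must be 86 − 68 = 18.
Row 1 has 6 + 17 + 12 + 18 + 12 = 65; the blank must be 86 − 65 = 21.
Row 6 has 4 + 49 − 11 − 18 + 35 = 59; the blank must be 86 − 59 = 27.
Column 4 has 12 + 28 + 12 − 4 + 27 = 75; the blank must be 86 − 75 = 11.
Row 4 has -4 + 8 + 11 + 21 + 18 = 54; the blank must be 86 − 54 = 32.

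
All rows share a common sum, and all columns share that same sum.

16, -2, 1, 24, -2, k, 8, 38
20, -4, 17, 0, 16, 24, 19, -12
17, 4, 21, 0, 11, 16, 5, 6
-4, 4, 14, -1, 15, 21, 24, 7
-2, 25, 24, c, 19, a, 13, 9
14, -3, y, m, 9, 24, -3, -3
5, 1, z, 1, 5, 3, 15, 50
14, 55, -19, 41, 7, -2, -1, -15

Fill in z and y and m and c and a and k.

z = 0, y = 22, m = 20, c = -5, a = -3, k = -3

Rows 2 and 3 both sum to 80, so that's the common total.
Row 7 has 5 + 1 + 1 + 5 + 3 + 15 + 50 = 80; the blank must be 80 − 80 = 0.
Row 1 has 16 − 2 + 1 + 24 − 2 + 8 + 38 = 83; the blank must be 80 − 83 = -3.
Column 6 has -3 + 24 + 16 + 21 + 24 + 3 − 2 = 83; the blank must be 80 − 83 = -3.
Row 5 has -2 + 25 + 24 + 19 − 3 + 13 + 9 = 85; the blank must be 80 − 85 = -5.
Column 4 has 24 + 0 + 0 − 1 − 5 + 1 + 41 = 60; the blank must be 80 − 60 = 20.
Row 6 has 14 − 3 + 20 + 9 + 24 − 3 − 3 = 58; the blank must be 80 − 58 = 22.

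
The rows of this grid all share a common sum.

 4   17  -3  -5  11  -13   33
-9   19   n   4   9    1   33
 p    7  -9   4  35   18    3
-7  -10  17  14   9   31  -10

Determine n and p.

n = -13, p = -14

Row 1 sums to 44 and so does row 4; that's the common total.
In row 2 the known cells total 57, leaving 44 − 57 = -13.
In row 3 the known cells total 58, leaving 44 − 58 = -14.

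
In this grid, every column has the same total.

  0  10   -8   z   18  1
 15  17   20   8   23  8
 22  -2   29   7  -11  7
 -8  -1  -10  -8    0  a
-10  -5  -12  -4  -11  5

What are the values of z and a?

z = 16, a = -2

The complete columns each total 19.
Column 4 is missing 19 − 3 = 16 (since 8 + 7 − 8 − 4 = 3).
Column 6 is missing 19 − 21 = -2 (since 1 + 8 + 7 + 5 = 21).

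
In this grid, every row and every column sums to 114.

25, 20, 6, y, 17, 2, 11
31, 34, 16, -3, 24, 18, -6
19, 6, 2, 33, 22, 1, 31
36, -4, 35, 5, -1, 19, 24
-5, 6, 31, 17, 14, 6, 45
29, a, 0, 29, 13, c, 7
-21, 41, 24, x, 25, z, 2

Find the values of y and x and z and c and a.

Row 1 has 25 + 20 + 6 + 17 + 2 + 11 = 81; the blank must be 114 − 81 = 33.
Column 2 has 20 + 34 + 6 − 4 + 6 + 41 = 103; the blank must be 114 − 103 = 11.
Row 6 has 29 + 11 + 0 + 29 + 13 + 7 = 89; the blank must be 114 − 89 = 25.
Column 6 has 2 + 18 + 1 + 19 + 6 + 25 = 71; the blank must be 114 − 71 = 43.
Row 7 has -21 + 41 + 24 + 25 + 43 + 2 = 114; the blank must be 114 − 114 = 0.

y = 33, x = 0, z = 43, c = 25, a = 11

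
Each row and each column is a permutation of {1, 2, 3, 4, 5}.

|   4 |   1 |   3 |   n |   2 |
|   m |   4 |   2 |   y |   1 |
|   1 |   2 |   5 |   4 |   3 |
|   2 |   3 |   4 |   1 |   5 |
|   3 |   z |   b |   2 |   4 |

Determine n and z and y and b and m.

Cell (5,2): column 2 already has {1, 2, 3, 4} → 5.
At (row 1, col 4): row 1 already has {1, 2, 3, 4}, so the value is 5.
At (row 5, col 3): row 5 already has {2, 3, 4, 5}, so the value is 1.
Cell (2,1): column 1 already has {1, 2, 3, 4} → 5.
For row 2, column 4: row 2 already has {1, 2, 4, 5}; that leaves 3.

n = 5, z = 5, y = 3, b = 1, m = 5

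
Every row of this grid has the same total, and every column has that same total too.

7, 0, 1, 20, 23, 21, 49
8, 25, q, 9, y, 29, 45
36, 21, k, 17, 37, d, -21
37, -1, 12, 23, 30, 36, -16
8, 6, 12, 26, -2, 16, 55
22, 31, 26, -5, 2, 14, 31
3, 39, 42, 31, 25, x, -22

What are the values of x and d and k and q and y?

x = 3, d = 2, k = 29, q = -1, y = 6

Rows 1 and 4 both sum to 121, so that's the common total.
The known cells in row 7 total 118, leaving 121 − 118 = 3 for the blank.
The known cells in column 5 total 115, leaving 121 − 115 = 6 for the blank.
The known cells in row 2 total 122, leaving 121 − 122 = -1 for the blank.
The known cells in column 3 total 92, leaving 121 − 92 = 29 for the blank.
The known cells in row 3 total 119, leaving 121 − 119 = 2 for the blank.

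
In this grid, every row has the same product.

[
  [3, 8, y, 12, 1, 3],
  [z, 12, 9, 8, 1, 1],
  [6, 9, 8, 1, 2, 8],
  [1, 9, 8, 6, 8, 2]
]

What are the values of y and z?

y = 8, z = 8

Rows 3 and 4 each multiply to 6912, so every row has product 6912.
Row 1: 3×8×12×1×3 = 864, so the missing entry is 6912 ÷ 864 = 8.
Row 2: 12×9×8×1×1 = 864, so the missing entry is 6912 ÷ 864 = 8.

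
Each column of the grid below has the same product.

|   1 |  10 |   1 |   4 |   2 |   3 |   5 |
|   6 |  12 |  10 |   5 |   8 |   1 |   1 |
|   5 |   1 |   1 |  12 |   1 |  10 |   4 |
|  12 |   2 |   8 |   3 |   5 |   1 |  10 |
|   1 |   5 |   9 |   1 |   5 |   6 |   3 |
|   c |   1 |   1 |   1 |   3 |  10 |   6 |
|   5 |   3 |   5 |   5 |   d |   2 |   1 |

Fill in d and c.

d = 3, c = 2

Columns 3 and 4 each multiply to 3600, so every column has product 3600.
Column 5: 2×8×1×5×5×3 = 1200, so the missing entry is 3600 ÷ 1200 = 3.
Column 1: 1×6×5×12×1×5 = 1800, so the missing entry is 3600 ÷ 1800 = 2.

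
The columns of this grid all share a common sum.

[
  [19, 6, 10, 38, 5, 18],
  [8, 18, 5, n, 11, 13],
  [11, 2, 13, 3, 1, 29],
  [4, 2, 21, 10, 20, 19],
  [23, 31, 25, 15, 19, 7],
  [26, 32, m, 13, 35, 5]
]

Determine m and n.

The complete columns each total 91.
Column 3 is missing 91 − 74 = 17 (since 10 + 5 + 13 + 21 + 25 = 74).
Column 4 is missing 91 − 79 = 12 (since 38 + 3 + 10 + 15 + 13 = 79).

m = 17, n = 12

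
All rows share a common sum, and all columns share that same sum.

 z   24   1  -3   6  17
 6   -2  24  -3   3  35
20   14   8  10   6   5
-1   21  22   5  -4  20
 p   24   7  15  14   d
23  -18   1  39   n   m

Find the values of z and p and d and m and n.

z = 18, p = -3, d = 6, m = -20, n = 38

Rows 2 and 3 both sum to 63, so that's the common total.
The known cells in row 1 total 45, leaving 63 − 45 = 18 for the blank.
The known cells in column 1 total 66, leaving 63 − 66 = -3 for the blank.
The known cells in column 5 total 25, leaving 63 − 25 = 38 for the blank.
The known cells in row 6 total 83, leaving 63 − 83 = -20 for the blank.
The known cells in row 5 total 57, leaving 63 − 57 = 6 for the blank.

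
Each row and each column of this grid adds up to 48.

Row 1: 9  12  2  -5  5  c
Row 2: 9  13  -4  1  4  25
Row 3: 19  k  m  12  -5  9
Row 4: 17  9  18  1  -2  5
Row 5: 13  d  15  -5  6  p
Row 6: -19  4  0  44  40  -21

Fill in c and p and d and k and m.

c = 25, p = 5, d = 14, k = -4, m = 17

Row 1: 9 + 12 + 2 − 5 + 5 = 23, so its missing entry is 48 − 23 = 25.
Column 6: 25 + 25 + 9 + 5 − 21 = 43, so its missing entry is 48 − 43 = 5.
Column 3: 2 − 4 + 18 + 15 + 0 = 31, so its missing entry is 48 − 31 = 17.
Row 3: 19 + 17 + 12 − 5 + 9 = 52, so its missing entry is 48 − 52 = -4.
Row 5: 13 + 15 − 5 + 6 + 5 = 34, so its missing entry is 48 − 34 = 14.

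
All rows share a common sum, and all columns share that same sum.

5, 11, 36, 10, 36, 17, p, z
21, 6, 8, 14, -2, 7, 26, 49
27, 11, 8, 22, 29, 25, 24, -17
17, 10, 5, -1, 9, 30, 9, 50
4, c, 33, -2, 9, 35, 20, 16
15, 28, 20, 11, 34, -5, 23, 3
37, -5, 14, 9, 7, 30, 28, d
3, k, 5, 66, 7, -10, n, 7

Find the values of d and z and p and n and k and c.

d = 9, z = 12, p = 2, n = -3, k = 54, c = 14

Rows 2 and 3 both sum to 129, so that's the common total.
Row 7 has 37 − 5 + 14 + 9 + 7 + 30 + 28 = 120; the blank must be 129 − 120 = 9.
Column 8 has 49 − 17 + 50 + 16 + 3 + 9 + 7 = 117; the blank must be 129 − 117 = 12.
Row 1 has 5 + 11 + 36 + 10 + 36 + 17 + 12 = 127; the blank must be 129 − 127 = 2.
Column 7 has 2 + 26 + 24 + 9 + 20 + 23 + 28 = 132; the blank must be 129 − 132 = -3.
Row 8 has 3 + 5 + 66 + 7 − 10 − 3 + 7 = 75; the blank must be 129 − 75 = 54.
Row 5 has 4 + 33 − 2 + 9 + 35 + 20 + 16 = 115; the blank must be 129 − 115 = 14.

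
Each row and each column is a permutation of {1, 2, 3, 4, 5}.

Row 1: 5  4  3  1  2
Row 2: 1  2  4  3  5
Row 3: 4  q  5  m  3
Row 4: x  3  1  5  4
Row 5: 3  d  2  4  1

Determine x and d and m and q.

For row 3, column 4: column 4 already has {1, 3, 4, 5}; that leaves 2.
For row 5, column 2: row 5 already has {1, 2, 3, 4}; that leaves 5.
For row 3, column 2: row 3 already has {2, 3, 4, 5}; that leaves 1.
At (row 4, col 1): row 4 already has {1, 3, 4, 5}, so the value is 2.

x = 2, d = 5, m = 2, q = 1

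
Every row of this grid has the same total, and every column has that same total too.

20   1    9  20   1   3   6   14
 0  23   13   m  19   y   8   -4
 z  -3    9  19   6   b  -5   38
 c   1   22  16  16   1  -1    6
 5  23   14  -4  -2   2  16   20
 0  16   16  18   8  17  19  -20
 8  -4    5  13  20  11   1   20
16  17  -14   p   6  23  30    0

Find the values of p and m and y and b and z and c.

p = -4, m = -4, y = 19, b = -2, z = 12, c = 13

Rows 1 and 5 both sum to 74, so that's the common total.
The known cells in row 8 total 78, leaving 74 − 78 = -4 for the blank.
The known cells in row 4 total 61, leaving 74 − 61 = 13 for the blank.
The known cells in column 1 total 62, leaving 74 − 62 = 12 for the blank.
The known cells in row 3 total 76, leaving 74 − 76 = -2 for the blank.
The known cells in column 6 total 55, leaving 74 − 55 = 19 for the blank.
The known cells in row 2 total 78, leaving 74 − 78 = -4 for the blank.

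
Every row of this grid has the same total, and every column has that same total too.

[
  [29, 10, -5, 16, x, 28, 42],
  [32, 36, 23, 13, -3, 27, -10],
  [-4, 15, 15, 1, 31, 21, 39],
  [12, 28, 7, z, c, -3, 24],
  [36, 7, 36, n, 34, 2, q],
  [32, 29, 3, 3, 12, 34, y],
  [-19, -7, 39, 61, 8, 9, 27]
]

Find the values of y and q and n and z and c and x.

Rows 2 and 3 both sum to 118, so that's the common total.
The known cells in row 1 total 120, leaving 118 − 120 = -2 for the blank.
The known cells in column 5 total 80, leaving 118 − 80 = 38 for the blank.
The known cells in row 4 total 106, leaving 118 − 106 = 12 for the blank.
The known cells in column 4 total 106, leaving 118 − 106 = 12 for the blank.
The known cells in row 5 total 127, leaving 118 − 127 = -9 for the blank.
The known cells in row 6 total 113, leaving 118 − 113 = 5 for the blank.

y = 5, q = -9, n = 12, z = 12, c = 38, x = -2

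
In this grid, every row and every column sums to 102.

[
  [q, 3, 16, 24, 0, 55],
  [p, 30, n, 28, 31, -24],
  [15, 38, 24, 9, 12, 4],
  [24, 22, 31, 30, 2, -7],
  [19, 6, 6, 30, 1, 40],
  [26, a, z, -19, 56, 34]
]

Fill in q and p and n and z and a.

The known cells in row 1 total 98, leaving 102 − 98 = 4 for the blank.
The known cells in column 2 total 99, leaving 102 − 99 = 3 for the blank.
The known cells in column 1 total 88, leaving 102 − 88 = 14 for the blank.
The known cells in row 2 total 79, leaving 102 − 79 = 23 for the blank.
The known cells in row 6 total 100, leaving 102 − 100 = 2 for the blank.

q = 4, p = 14, n = 23, z = 2, a = 3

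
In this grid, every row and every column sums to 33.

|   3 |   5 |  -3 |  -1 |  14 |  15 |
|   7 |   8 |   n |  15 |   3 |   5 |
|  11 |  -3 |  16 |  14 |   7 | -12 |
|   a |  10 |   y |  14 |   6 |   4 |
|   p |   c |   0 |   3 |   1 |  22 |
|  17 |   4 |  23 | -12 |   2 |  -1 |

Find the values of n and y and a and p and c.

Row 2: 7 + 8 + 15 + 3 + 5 = 38, so its missing entry is 33 − 38 = -5.
Column 3: -3 − 5 + 16 + 0 + 23 = 31, so its missing entry is 33 − 31 = 2.
Row 4: 10 + 2 + 14 + 6 + 4 = 36, so its missing entry is 33 − 36 = -3.
Column 1: 3 + 7 + 11 − 3 + 17 = 35, so its missing entry is 33 − 35 = -2.
Row 5: -2 + 0 + 3 + 1 + 22 = 24, so its missing entry is 33 − 24 = 9.

n = -5, y = 2, a = -3, p = -2, c = 9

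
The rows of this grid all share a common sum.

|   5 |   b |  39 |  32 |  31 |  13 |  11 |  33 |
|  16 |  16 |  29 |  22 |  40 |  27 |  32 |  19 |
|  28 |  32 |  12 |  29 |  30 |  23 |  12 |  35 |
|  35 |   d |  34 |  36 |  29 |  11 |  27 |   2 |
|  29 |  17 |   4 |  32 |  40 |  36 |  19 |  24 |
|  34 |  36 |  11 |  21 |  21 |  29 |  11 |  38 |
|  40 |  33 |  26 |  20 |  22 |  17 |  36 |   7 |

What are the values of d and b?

Rows 5 and 7 both add up to 201, so every row sums to 201.
Row 4: 35 + 34 + 36 + 29 + 11 + 27 + 2 = 174, so the missing entry is 201 − 174 = 27.
Row 1: 5 + 39 + 32 + 31 + 13 + 11 + 33 = 164, so the missing entry is 201 − 164 = 37.

d = 27, b = 37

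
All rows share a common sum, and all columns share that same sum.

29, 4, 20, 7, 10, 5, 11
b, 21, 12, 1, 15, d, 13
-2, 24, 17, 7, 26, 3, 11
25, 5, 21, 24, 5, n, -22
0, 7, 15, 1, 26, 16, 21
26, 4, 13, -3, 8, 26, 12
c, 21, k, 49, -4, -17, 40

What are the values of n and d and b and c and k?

Rows 1 and 3 both sum to 86, so that's the common total.
Column 3: 20 + 12 + 17 + 21 + 15 + 13 = 98, so its missing entry is 86 − 98 = -12.
Row 7: 21 − 12 + 49 − 4 − 17 + 40 = 77, so its missing entry is 86 − 77 = 9.
Column 1: 29 − 2 + 25 + 0 + 26 + 9 = 87, so its missing entry is 86 − 87 = -1.
Row 2: -1 + 21 + 12 + 1 + 15 + 13 = 61, so its missing entry is 86 − 61 = 25.
Row 4: 25 + 5 + 21 + 24 + 5 − 22 = 58, so its missing entry is 86 − 58 = 28.

n = 28, d = 25, b = -1, c = 9, k = -12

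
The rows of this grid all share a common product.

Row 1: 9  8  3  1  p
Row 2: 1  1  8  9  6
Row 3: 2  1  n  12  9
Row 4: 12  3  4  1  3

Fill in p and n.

Rows 2 and 4 each multiply to 432, so every row has product 432.
Row 1: 9×8×3×1 = 216, so the missing entry is 432 ÷ 216 = 2.
Row 3: 2×1×12×9 = 216, so the missing entry is 432 ÷ 216 = 2.

p = 2, n = 2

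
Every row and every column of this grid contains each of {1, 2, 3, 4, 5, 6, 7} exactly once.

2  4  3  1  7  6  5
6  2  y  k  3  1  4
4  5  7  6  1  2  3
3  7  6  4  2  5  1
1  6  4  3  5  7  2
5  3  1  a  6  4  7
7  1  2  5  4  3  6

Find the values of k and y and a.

k = 7, y = 5, a = 2

Cell (6,4): row 6 already has {1, 3, 4, 5, 6, 7} → 2.
At (row 2, col 3): column 3 already has {1, 2, 3, 4, 6, 7}, so the value is 5.
For row 2, column 4: row 2 already has {1, 2, 3, 4, 5, 6}; that leaves 7.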